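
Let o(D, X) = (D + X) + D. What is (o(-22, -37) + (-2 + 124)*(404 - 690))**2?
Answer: 1223110729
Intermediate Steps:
o(D, X) = X + 2*D
(o(-22, -37) + (-2 + 124)*(404 - 690))**2 = ((-37 + 2*(-22)) + (-2 + 124)*(404 - 690))**2 = ((-37 - 44) + 122*(-286))**2 = (-81 - 34892)**2 = (-34973)**2 = 1223110729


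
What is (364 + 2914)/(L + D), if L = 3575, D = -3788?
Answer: -3278/213 ≈ -15.390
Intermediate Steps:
(364 + 2914)/(L + D) = (364 + 2914)/(3575 - 3788) = 3278/(-213) = 3278*(-1/213) = -3278/213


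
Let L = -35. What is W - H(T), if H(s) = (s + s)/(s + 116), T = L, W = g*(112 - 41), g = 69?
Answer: 396889/81 ≈ 4899.9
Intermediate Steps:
W = 4899 (W = 69*(112 - 41) = 69*71 = 4899)
T = -35
H(s) = 2*s/(116 + s) (H(s) = (2*s)/(116 + s) = 2*s/(116 + s))
W - H(T) = 4899 - 2*(-35)/(116 - 35) = 4899 - 2*(-35)/81 = 4899 - 1*(-70/81) = 4899 + 70/81 = 396889/81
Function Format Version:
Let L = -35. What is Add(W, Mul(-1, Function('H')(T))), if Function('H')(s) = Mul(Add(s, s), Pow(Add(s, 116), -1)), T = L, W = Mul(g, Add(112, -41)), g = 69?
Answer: Rational(396889, 81) ≈ 4899.9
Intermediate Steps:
W = 4899 (W = Mul(69, Add(112, -41)) = Mul(69, 71) = 4899)
T = -35
Function('H')(s) = Mul(2, s, Pow(Add(116, s), -1)) (Function('H')(s) = Mul(Mul(2, s), Pow(Add(116, s), -1)) = Mul(2, s, Pow(Add(116, s), -1)))
Add(W, Mul(-1, Function('H')(T))) = Add(4899, Mul(-1, Mul(2, -35, Pow(Add(116, -35), -1)))) = Add(4899, Mul(-1, Mul(2, -35, Pow(81, -1)))) = Add(4899, Mul(-1, Mul(2, -35, Rational(1, 81)))) = Add(4899, Mul(-1, Rational(-70, 81))) = Add(4899, Rational(70, 81)) = Rational(396889, 81)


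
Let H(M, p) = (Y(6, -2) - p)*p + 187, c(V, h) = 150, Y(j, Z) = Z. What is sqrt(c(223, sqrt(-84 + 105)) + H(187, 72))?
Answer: I*sqrt(4991) ≈ 70.647*I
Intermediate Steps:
H(M, p) = 187 + p*(-2 - p) (H(M, p) = (-2 - p)*p + 187 = p*(-2 - p) + 187 = 187 + p*(-2 - p))
sqrt(c(223, sqrt(-84 + 105)) + H(187, 72)) = sqrt(150 + (187 - 1*72**2 - 2*72)) = sqrt(150 + (187 - 1*5184 - 144)) = sqrt(150 + (187 - 5184 - 144)) = sqrt(150 - 5141) = sqrt(-4991) = I*sqrt(4991)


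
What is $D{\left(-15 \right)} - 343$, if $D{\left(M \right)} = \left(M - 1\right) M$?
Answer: $-103$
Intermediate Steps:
$D{\left(M \right)} = M \left(-1 + M\right)$ ($D{\left(M \right)} = \left(-1 + M\right) M = M \left(-1 + M\right)$)
$D{\left(-15 \right)} - 343 = - 15 \left(-1 - 15\right) - 343 = \left(-15\right) \left(-16\right) - 343 = 240 - 343 = -103$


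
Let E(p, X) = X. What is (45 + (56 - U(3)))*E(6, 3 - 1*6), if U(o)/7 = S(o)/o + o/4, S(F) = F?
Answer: -1065/4 ≈ -266.25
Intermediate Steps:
U(o) = 7 + 7*o/4 (U(o) = 7*(o/o + o/4) = 7*(1 + o*(1/4)) = 7*(1 + o/4) = 7 + 7*o/4)
(45 + (56 - U(3)))*E(6, 3 - 1*6) = (45 + (56 - (7 + (7/4)*3)))*(3 - 1*6) = (45 + (56 - (7 + 21/4)))*(3 - 6) = (45 + (56 - 1*49/4))*(-3) = (45 + (56 - 49/4))*(-3) = (45 + 175/4)*(-3) = (355/4)*(-3) = -1065/4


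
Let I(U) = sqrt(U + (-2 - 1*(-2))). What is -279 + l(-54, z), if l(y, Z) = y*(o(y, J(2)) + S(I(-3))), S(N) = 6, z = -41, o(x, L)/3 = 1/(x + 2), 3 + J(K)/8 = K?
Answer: -15597/26 ≈ -599.88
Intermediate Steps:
J(K) = -24 + 8*K
o(x, L) = 3/(2 + x) (o(x, L) = 3/(x + 2) = 3/(2 + x))
I(U) = sqrt(U) (I(U) = sqrt(U + (-2 + 2)) = sqrt(U + 0) = sqrt(U))
l(y, Z) = y*(6 + 3/(2 + y)) (l(y, Z) = y*(3/(2 + y) + 6) = y*(6 + 3/(2 + y)))
-279 + l(-54, z) = -279 + 3*(-54)*(5 + 2*(-54))/(2 - 54) = -279 + 3*(-54)*(5 - 108)/(-52) = -279 + 3*(-54)*(-1/52)*(-103) = -279 - 8343/26 = -15597/26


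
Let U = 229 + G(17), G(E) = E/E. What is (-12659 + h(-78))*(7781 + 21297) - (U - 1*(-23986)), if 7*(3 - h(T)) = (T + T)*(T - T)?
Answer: -368035384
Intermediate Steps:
G(E) = 1
h(T) = 3 (h(T) = 3 - (T + T)*(T - T)/7 = 3 - 2*T*0/7 = 3 - ⅐*0 = 3 + 0 = 3)
U = 230 (U = 229 + 1 = 230)
(-12659 + h(-78))*(7781 + 21297) - (U - 1*(-23986)) = (-12659 + 3)*(7781 + 21297) - (230 - 1*(-23986)) = -12656*29078 - (230 + 23986) = -368011168 - 1*24216 = -368011168 - 24216 = -368035384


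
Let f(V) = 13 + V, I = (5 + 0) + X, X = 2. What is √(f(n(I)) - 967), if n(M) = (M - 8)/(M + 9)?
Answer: I*√15265/4 ≈ 30.888*I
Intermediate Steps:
I = 7 (I = (5 + 0) + 2 = 5 + 2 = 7)
n(M) = (-8 + M)/(9 + M)
√(f(n(I)) - 967) = √((13 + (-8 + 7)/(9 + 7)) - 967) = √((13 - 1/16) - 967) = √(207/16 - 967) = √(-15265/16) = I*√15265/4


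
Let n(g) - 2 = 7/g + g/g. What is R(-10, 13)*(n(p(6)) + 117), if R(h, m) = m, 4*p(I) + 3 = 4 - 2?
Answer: 1196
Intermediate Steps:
p(I) = -¼ (p(I) = -¾ + (4 - 2)/4 = -¾ + (¼)*2 = -¾ + ½ = -¼)
n(g) = 3 + 7/g (n(g) = 2 + (7/g + g/g) = 2 + (7/g + 1) = 2 + (1 + 7/g) = 3 + 7/g)
R(-10, 13)*(n(p(6)) + 117) = 13*((3 + 7/(-¼)) + 117) = 13*((3 + 7*(-4)) + 117) = 13*((3 - 28) + 117) = 13*(-25 + 117) = 13*92 = 1196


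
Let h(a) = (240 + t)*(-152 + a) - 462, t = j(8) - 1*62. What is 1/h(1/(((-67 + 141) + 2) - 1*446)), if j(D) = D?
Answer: -185/5315883 ≈ -3.4801e-5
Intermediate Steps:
t = -54 (t = 8 - 1*62 = 8 - 62 = -54)
h(a) = -28734 + 186*a (h(a) = (240 - 54)*(-152 + a) - 462 = 186*(-152 + a) - 462 = (-28272 + 186*a) - 462 = -28734 + 186*a)
1/h(1/(((-67 + 141) + 2) - 1*446)) = 1/(-28734 + 186/(((-67 + 141) + 2) - 1*446)) = 1/(-28734 + 186/((74 + 2) - 446)) = 1/(-28734 + 186/(76 - 446)) = 1/(-28734 + 186/(-370)) = 1/(-28734 + 186*(-1/370)) = 1/(-28734 - 93/185) = 1/(-5315883/185) = -185/5315883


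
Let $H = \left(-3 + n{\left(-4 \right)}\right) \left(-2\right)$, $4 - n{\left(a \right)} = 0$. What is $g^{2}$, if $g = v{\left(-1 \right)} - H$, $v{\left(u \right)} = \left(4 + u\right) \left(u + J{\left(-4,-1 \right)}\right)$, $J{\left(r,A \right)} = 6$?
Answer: $289$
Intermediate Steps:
$n{\left(a \right)} = 4$ ($n{\left(a \right)} = 4 - 0 = 4 + 0 = 4$)
$v{\left(u \right)} = \left(4 + u\right) \left(6 + u\right)$ ($v{\left(u \right)} = \left(4 + u\right) \left(u + 6\right) = \left(4 + u\right) \left(6 + u\right)$)
$H = -2$ ($H = \left(-3 + 4\right) \left(-2\right) = 1 \left(-2\right) = -2$)
$g = 17$ ($g = \left(24 + \left(-1\right)^{2} + 10 \left(-1\right)\right) - -2 = \left(24 + 1 - 10\right) + 2 = 15 + 2 = 17$)
$g^{2} = 17^{2} = 289$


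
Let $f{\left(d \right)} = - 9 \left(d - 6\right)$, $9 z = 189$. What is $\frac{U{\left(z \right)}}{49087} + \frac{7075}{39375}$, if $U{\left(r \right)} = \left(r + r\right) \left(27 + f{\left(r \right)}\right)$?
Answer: $\frac{6747421}{77312025} \approx 0.087275$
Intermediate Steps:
$z = 21$ ($z = \frac{1}{9} \cdot 189 = 21$)
$f{\left(d \right)} = 54 - 9 d$ ($f{\left(d \right)} = - 9 \left(-6 + d\right) = 54 - 9 d$)
$U{\left(r \right)} = 2 r \left(81 - 9 r\right)$ ($U{\left(r \right)} = \left(r + r\right) \left(27 - \left(-54 + 9 r\right)\right) = 2 r \left(81 - 9 r\right)$)
$\frac{U{\left(z \right)}}{49087} + \frac{7075}{39375} = \frac{18 \cdot 21 \left(9 - 21\right)}{49087} + \frac{7075}{39375} = 18 \cdot 21 \left(9 - 21\right) \frac{1}{49087} + 7075 \cdot \frac{1}{39375} = 18 \cdot 21 \left(-12\right) \frac{1}{49087} + \frac{283}{1575} = \left(-4536\right) \frac{1}{49087} + \frac{283}{1575} = - \frac{4536}{49087} + \frac{283}{1575} = \frac{6747421}{77312025}$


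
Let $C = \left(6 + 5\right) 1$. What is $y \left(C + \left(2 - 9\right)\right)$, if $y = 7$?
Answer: $28$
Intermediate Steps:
$C = 11$ ($C = 11 \cdot 1 = 11$)
$y \left(C + \left(2 - 9\right)\right) = 7 \left(11 + \left(2 - 9\right)\right) = 7 \left(11 - 7\right) = 7 \cdot 4 = 28$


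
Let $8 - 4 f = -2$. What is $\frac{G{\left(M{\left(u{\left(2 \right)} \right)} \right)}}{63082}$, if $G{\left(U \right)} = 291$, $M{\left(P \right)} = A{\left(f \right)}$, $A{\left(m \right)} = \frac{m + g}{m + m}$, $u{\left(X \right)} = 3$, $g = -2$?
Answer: $\frac{291}{63082} \approx 0.004613$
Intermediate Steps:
$f = \frac{5}{2}$ ($f = 2 - - \frac{1}{2} = 2 + \frac{1}{2} = \frac{5}{2} \approx 2.5$)
$A{\left(m \right)} = \frac{-2 + m}{2 m}$ ($A{\left(m \right)} = \frac{m - 2}{m + m} = \frac{-2 + m}{2 m}$)
$M{\left(P \right)} = \frac{1}{10}$ ($M{\left(P \right)} = \frac{-2 + \frac{5}{2}}{2 \cdot \frac{5}{2}} = \frac{1}{2} \cdot \frac{2}{5} \cdot \frac{1}{2} = \frac{1}{10}$)
$\frac{G{\left(M{\left(u{\left(2 \right)} \right)} \right)}}{63082} = \frac{291}{63082}$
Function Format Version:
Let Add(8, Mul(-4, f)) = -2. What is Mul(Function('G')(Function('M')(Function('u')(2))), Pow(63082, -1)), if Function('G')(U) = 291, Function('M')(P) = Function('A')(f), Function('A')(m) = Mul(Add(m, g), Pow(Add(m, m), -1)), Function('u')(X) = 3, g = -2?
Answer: Rational(291, 63082) ≈ 0.0046130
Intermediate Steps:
f = Rational(5, 2) (f = Add(2, Mul(Rational(-1, 4), -2)) = Add(2, Rational(1, 2)) = Rational(5, 2) ≈ 2.5000)
Function('A')(m) = Mul(Rational(1, 2), Pow(m, -1), Add(-2, m)) (Function('A')(m) = Mul(Add(m, -2), Pow(Add(m, m), -1)) = Mul(Add(-2, m), Pow(Mul(2, m), -1)) = Mul(Add(-2, m), Mul(Rational(1, 2), Pow(m, -1))) = Mul(Rational(1, 2), Pow(m, -1), Add(-2, m)))
Function('M')(P) = Rational(1, 10) (Function('M')(P) = Mul(Rational(1, 2), Pow(Rational(5, 2), -1), Add(-2, Rational(5, 2))) = Mul(Rational(1, 2), Rational(2, 5), Rational(1, 2)) = Rational(1, 10))
Mul(Function('G')(Function('M')(Function('u')(2))), Pow(63082, -1)) = Mul(291, Pow(63082, -1)) = Mul(291, Rational(1, 63082)) = Rational(291, 63082)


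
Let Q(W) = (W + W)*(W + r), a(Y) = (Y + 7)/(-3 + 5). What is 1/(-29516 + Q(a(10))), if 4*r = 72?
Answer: -2/58131 ≈ -3.4405e-5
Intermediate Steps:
r = 18 (r = (¼)*72 = 18)
a(Y) = 7/2 + Y/2 (a(Y) = (7 + Y)/2 = (7 + Y)*(½) = 7/2 + Y/2)
Q(W) = 2*W*(18 + W) (Q(W) = (W + W)*(W + 18) = (2*W)*(18 + W) = 2*W*(18 + W))
1/(-29516 + Q(a(10))) = 1/(-29516 + 2*(7/2 + (½)*10)*(18 + (7/2 + (½)*10))) = 1/(-29516 + 2*(7/2 + 5)*(18 + (7/2 + 5))) = 1/(-29516 + 2*(17/2)*(18 + 17/2)) = 1/(-29516 + 2*(17/2)*(53/2)) = 1/(-29516 + 901/2) = 1/(-58131/2) = -2/58131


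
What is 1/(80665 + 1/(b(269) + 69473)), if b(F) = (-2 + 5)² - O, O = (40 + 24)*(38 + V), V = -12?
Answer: 67818/5470538971 ≈ 1.2397e-5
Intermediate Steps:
O = 1664 (O = (40 + 24)*(38 - 12) = 64*26 = 1664)
b(F) = -1655 (b(F) = (-2 + 5)² - 1*1664 = 3² - 1664 = 9 - 1664 = -1655)
1/(80665 + 1/(b(269) + 69473)) = 1/(80665 + 1/(-1655 + 69473)) = 1/(80665 + 1/67818) = 1/(5470538971/67818) = 67818/5470538971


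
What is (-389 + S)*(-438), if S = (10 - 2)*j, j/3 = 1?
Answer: 159870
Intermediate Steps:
j = 3 (j = 3*1 = 3)
S = 24 (S = (10 - 2)*3 = 8*3 = 24)
(-389 + S)*(-438) = (-389 + 24)*(-438) = -365*(-438) = 159870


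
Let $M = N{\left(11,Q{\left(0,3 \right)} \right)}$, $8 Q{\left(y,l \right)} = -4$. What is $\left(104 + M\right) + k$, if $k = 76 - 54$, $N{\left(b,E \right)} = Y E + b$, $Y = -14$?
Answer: $144$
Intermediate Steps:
$Q{\left(y,l \right)} = - \frac{1}{2}$ ($Q{\left(y,l \right)} = \frac{1}{8} \left(-4\right) = - \frac{1}{2}$)
$N{\left(b,E \right)} = b - 14 E$ ($N{\left(b,E \right)} = - 14 E + b = b - 14 E$)
$M = 18$ ($M = 11 - -7 = 11 + 7 = 18$)
$k = 22$ ($k = 76 - 54 = 22$)
$\left(104 + M\right) + k = \left(104 + 18\right) + 22 = 122 + 22 = 144$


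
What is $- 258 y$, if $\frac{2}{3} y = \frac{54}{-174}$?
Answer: $\frac{3483}{29} \approx 120.1$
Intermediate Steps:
$y = - \frac{27}{58}$ ($y = \frac{3 \frac{54}{-174}}{2} = \frac{3 \cdot 54 \left(- \frac{1}{174}\right)}{2} = \frac{3}{2} \left(- \frac{9}{29}\right) = - \frac{27}{58} \approx -0.46552$)
$- 258 y = \left(-258\right) \left(- \frac{27}{58}\right) = \frac{3483}{29}$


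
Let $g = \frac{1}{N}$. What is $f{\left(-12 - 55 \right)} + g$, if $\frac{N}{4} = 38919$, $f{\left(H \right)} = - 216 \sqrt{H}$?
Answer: $\frac{1}{155676} - 216 i \sqrt{67} \approx 6.4236 \cdot 10^{-6} - 1768.0 i$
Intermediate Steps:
$N = 155676$ ($N = 4 \cdot 38919 = 155676$)
$g = \frac{1}{155676} \approx 6.4236 \cdot 10^{-6}$
$f{\left(-12 - 55 \right)} + g = - 216 \sqrt{-12 - 55} + \frac{1}{155676} = - 216 \sqrt{-67} + \frac{1}{155676} = - 216 i \sqrt{67} + \frac{1}{155676} = \frac{1}{155676} - 216 i \sqrt{67}$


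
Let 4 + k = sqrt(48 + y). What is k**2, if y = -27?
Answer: (4 - sqrt(21))**2 ≈ 0.33939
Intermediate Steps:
k = -4 + sqrt(21) (k = -4 + sqrt(48 - 27) = -4 + sqrt(21) ≈ 0.58258)
k**2 = (-4 + sqrt(21))**2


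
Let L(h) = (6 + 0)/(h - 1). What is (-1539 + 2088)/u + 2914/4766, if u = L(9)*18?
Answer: 295097/7149 ≈ 41.278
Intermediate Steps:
L(h) = 6/(-1 + h)
u = 27/2 (u = (6/(-1 + 9))*18 = (6/8)*18 = (6*(⅛))*18 = (¾)*18 = 27/2 ≈ 13.500)
(-1539 + 2088)/u + 2914/4766 = (-1539 + 2088)/(27/2) + 2914/4766 = 549*(2/27) + 2914*(1/4766) = 122/3 + 1457/2383 = 295097/7149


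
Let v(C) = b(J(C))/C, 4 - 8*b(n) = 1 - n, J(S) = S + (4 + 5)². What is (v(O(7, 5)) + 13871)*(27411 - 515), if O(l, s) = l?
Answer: 373118122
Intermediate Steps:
J(S) = 81 + S (J(S) = S + 9² = S + 81 = 81 + S)
b(n) = 3/8 + n/8 (b(n) = ½ - (1 - n)/8 = ½ + (-⅛ + n/8) = 3/8 + n/8)
v(C) = (21/2 + C/8)/C (v(C) = (3/8 + (81 + C)/8)/C = (3/8 + (81/8 + C/8))/C = (21/2 + C/8)/C)
(v(O(7, 5)) + 13871)*(27411 - 515) = ((⅛)*(84 + 7)/7 + 13871)*(27411 - 515) = ((⅛)*(⅐)*91 + 13871)*26896 = (13/8 + 13871)*26896 = (110981/8)*26896 = 373118122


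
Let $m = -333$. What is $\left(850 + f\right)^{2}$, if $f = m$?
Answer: $267289$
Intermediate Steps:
$f = -333$
$\left(850 + f\right)^{2} = \left(850 - 333\right)^{2} = 517^{2} = 267289$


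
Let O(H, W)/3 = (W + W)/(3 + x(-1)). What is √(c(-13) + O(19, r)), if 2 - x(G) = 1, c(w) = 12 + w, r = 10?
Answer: √14 ≈ 3.7417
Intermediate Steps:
x(G) = 1 (x(G) = 2 - 1*1 = 2 - 1 = 1)
O(H, W) = 3*W/2 (O(H, W) = 3*((W + W)/(3 + 1)) = 3*((2*W)/4) = 3*((2*W)*(¼)) = 3*(W/2) = 3*W/2)
√(c(-13) + O(19, r)) = √((12 - 13) + (3/2)*10) = √(-1 + 15) = √14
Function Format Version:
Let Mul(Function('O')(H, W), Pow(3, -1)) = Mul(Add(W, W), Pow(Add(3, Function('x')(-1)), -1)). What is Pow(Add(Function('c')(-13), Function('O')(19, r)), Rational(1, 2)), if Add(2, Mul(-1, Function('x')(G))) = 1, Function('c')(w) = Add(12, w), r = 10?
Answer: Pow(14, Rational(1, 2)) ≈ 3.7417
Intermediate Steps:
Function('x')(G) = 1 (Function('x')(G) = Add(2, Mul(-1, 1)) = Add(2, -1) = 1)
Function('O')(H, W) = Mul(Rational(3, 2), W) (Function('O')(H, W) = Mul(3, Mul(Add(W, W), Pow(Add(3, 1), -1))) = Mul(3, Mul(Mul(2, W), Pow(4, -1))) = Mul(3, Mul(Mul(2, W), Rational(1, 4))) = Mul(3, Mul(Rational(1, 2), W)) = Mul(Rational(3, 2), W))
Pow(Add(Function('c')(-13), Function('O')(19, r)), Rational(1, 2)) = Pow(Add(Add(12, -13), Mul(Rational(3, 2), 10)), Rational(1, 2)) = Pow(Add(-1, 15), Rational(1, 2)) = Pow(14, Rational(1, 2))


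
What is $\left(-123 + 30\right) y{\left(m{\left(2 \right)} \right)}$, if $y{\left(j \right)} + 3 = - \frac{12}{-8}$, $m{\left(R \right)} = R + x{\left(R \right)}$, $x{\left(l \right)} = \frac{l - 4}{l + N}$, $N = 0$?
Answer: $\frac{279}{2} \approx 139.5$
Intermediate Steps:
$x{\left(l \right)} = \frac{-4 + l}{l}$ ($x{\left(l \right)} = \frac{l - 4}{l + 0} = \frac{-4 + l}{l}$)
$m{\left(R \right)} = R + \frac{-4 + R}{R}$
$y{\left(j \right)} = - \frac{3}{2}$ ($y{\left(j \right)} = -3 - \frac{12}{-8} = -3 - - \frac{3}{2} = -3 + \frac{3}{2} = - \frac{3}{2}$)
$\left(-123 + 30\right) y{\left(m{\left(2 \right)} \right)} = \left(-123 + 30\right) \left(- \frac{3}{2}\right) = \left(-93\right) \left(- \frac{3}{2}\right) = \frac{279}{2}$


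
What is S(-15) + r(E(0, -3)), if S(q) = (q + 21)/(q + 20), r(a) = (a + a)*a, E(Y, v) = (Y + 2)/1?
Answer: 46/5 ≈ 9.2000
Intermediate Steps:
E(Y, v) = 2 + Y (E(Y, v) = (2 + Y)*1 = 2 + Y)
r(a) = 2*a² (r(a) = (2*a)*a = 2*a²)
S(q) = (21 + q)/(20 + q)
S(-15) + r(E(0, -3)) = (21 - 15)/(20 - 15) + 2*(2 + 0)² = 6/5 + 2*2² = (⅕)*6 + 2*4 = 6/5 + 8 = 46/5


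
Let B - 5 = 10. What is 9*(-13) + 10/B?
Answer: -349/3 ≈ -116.33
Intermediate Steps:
B = 15 (B = 5 + 10 = 15)
9*(-13) + 10/B = 9*(-13) + 10/15 = -117 + 10*(1/15) = -117 + ⅔ = -349/3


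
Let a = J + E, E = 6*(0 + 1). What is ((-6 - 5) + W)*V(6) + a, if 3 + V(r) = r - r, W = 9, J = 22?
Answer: 34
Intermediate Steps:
E = 6 (E = 6*1 = 6)
V(r) = -3 (V(r) = -3 + (r - r) = -3 + 0 = -3)
a = 28 (a = 22 + 6 = 28)
((-6 - 5) + W)*V(6) + a = ((-6 - 5) + 9)*(-3) + 28 = (-11 + 9)*(-3) + 28 = -2*(-3) + 28 = 6 + 28 = 34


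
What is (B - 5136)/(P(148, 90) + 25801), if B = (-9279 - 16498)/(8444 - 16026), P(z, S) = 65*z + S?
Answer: -38915375/269244402 ≈ -0.14454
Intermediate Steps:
P(z, S) = S + 65*z
B = 25777/7582 (B = -25777/(-7582) = -25777*(-1/7582) = 25777/7582 ≈ 3.3998)
(B - 5136)/(P(148, 90) + 25801) = (25777/7582 - 5136)/((90 + 65*148) + 25801) = -38915375/(7582*((90 + 9620) + 25801)) = -38915375/(7582*(9710 + 25801)) = -38915375/7582/35511 = -38915375/7582*1/35511 = -38915375/269244402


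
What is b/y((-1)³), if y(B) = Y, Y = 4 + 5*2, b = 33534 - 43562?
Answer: -5014/7 ≈ -716.29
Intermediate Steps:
b = -10028
Y = 14 (Y = 4 + 10 = 14)
y(B) = 14
b/y((-1)³) = -10028/14 = -10028*1/14 = -5014/7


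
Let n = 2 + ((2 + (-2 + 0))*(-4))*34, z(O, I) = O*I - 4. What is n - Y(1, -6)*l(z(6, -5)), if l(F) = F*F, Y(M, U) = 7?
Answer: -8090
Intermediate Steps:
z(O, I) = -4 + I*O (z(O, I) = I*O - 4 = -4 + I*O)
l(F) = F**2
n = 2 (n = 2 + ((2 - 2)*(-4))*34 = 2 + (0*(-4))*34 = 2 + 0*34 = 2 + 0 = 2)
n - Y(1, -6)*l(z(6, -5)) = 2 - 7*(-4 - 5*6)**2 = 2 - 7*(-4 - 30)**2 = 2 - 7*(-34)**2 = 2 - 7*1156 = 2 - 1*8092 = 2 - 8092 = -8090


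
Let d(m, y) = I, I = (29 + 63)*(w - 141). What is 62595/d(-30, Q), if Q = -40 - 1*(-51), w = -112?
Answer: -62595/23276 ≈ -2.6893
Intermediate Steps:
Q = 11 (Q = -40 + 51 = 11)
I = -23276 (I = (29 + 63)*(-112 - 141) = 92*(-253) = -23276)
d(m, y) = -23276
62595/d(-30, Q) = 62595/(-23276) = 62595*(-1/23276) = -62595/23276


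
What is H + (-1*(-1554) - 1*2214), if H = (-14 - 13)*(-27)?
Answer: 69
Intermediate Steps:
H = 729 (H = -27*(-27) = 729)
H + (-1*(-1554) - 1*2214) = 729 + (-1*(-1554) - 1*2214) = 729 + (1554 - 2214) = 729 - 660 = 69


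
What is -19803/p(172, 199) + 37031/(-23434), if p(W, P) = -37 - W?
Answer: 456324023/4897706 ≈ 93.171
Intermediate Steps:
-19803/p(172, 199) + 37031/(-23434) = -19803/(-37 - 1*172) + 37031/(-23434) = -19803/(-37 - 172) + 37031*(-1/23434) = -19803/(-209) - 37031/23434 = -19803*(-1/209) - 37031/23434 = 19803/209 - 37031/23434 = 456324023/4897706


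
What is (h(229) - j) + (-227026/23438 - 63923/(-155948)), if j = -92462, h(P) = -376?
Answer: 168275240988945/1827554612 ≈ 92077.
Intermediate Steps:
(h(229) - j) + (-227026/23438 - 63923/(-155948)) = (-376 - 1*(-92462)) + (-227026/23438 - 63923/(-155948)) = (-376 + 92462) + (-227026*1/23438 - 63923*(-1/155948)) = 92086 + (-113513/11719 + 63923/155948) = 92086 - 16953011687/1827554612 = 168275240988945/1827554612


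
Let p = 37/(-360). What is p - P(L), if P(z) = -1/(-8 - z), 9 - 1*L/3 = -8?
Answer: -2543/21240 ≈ -0.11973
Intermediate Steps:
L = 51 (L = 27 - 3*(-8) = 27 + 24 = 51)
p = -37/360 (p = 37*(-1/360) = -37/360 ≈ -0.10278)
p - P(L) = -37/360 - 1/(8 + 51) = -37/360 - 1/59 = -2543/21240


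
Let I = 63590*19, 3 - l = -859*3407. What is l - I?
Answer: 1718406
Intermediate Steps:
l = 2926616 (l = 3 - (-859)*3407 = 3 - 1*(-2926613) = 3 + 2926613 = 2926616)
I = 1208210
l - I = 2926616 - 1*1208210 = 2926616 - 1208210 = 1718406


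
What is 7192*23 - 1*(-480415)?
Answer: 645831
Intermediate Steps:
7192*23 - 1*(-480415) = 165416 + 480415 = 645831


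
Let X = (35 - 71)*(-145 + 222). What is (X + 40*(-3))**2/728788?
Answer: 2090916/182197 ≈ 11.476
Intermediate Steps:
X = -2772 (X = -36*77 = -2772)
(X + 40*(-3))**2/728788 = (-2772 + 40*(-3))**2/728788 = (-2772 - 120)**2*(1/728788) = (-2892)**2*(1/728788) = 8363664*(1/728788) = 2090916/182197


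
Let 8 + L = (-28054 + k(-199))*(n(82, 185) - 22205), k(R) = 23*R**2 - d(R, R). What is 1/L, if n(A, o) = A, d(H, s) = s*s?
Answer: -1/18653405672 ≈ -5.3610e-11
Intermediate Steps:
d(H, s) = s**2
k(R) = 22*R**2 (k(R) = 23*R**2 - R**2 = 22*R**2)
L = -18653405672 (L = -8 + (-28054 + 22*(-199)**2)*(82 - 22205) = -8 + (-28054 + 22*39601)*(-22123) = -8 + (-28054 + 871222)*(-22123) = -8 + 843168*(-22123) = -8 - 18653405664 = -18653405672)
1/L = 1/(-18653405672) = -1/18653405672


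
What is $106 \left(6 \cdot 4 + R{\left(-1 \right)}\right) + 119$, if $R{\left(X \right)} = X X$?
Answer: $2769$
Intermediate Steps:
$R{\left(X \right)} = X^{2}$
$106 \left(6 \cdot 4 + R{\left(-1 \right)}\right) + 119 = 106 \left(6 \cdot 4 + \left(-1\right)^{2}\right) + 119 = 106 \left(24 + 1\right) + 119 = 106 \cdot 25 + 119 = 2650 + 119 = 2769$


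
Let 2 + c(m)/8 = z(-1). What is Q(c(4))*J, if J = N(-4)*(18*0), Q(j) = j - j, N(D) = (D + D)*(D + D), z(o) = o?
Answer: 0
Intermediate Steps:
N(D) = 4*D² (N(D) = (2*D)*(2*D) = 4*D²)
c(m) = -24 (c(m) = -16 + 8*(-1) = -16 - 8 = -24)
Q(j) = 0
J = 0 (J = (4*(-4)²)*(18*0) = (4*16)*0 = 64*0 = 0)
Q(c(4))*J = 0*0 = 0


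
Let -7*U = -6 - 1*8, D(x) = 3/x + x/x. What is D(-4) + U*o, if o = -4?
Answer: -31/4 ≈ -7.7500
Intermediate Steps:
D(x) = 1 + 3/x (D(x) = 3/x + 1 = 1 + 3/x)
U = 2 (U = -(-6 - 1*8)/7 = -(-6 - 8)/7 = -1/7*(-14) = 2)
D(-4) + U*o = (3 - 4)/(-4) + 2*(-4) = -1/4*(-1) - 8 = 1/4 - 8 = -31/4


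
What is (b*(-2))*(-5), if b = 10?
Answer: 100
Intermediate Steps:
(b*(-2))*(-5) = (10*(-2))*(-5) = -20*(-5) = 100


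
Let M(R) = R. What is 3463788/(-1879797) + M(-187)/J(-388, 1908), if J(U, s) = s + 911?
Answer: -3371980137/1766382581 ≈ -1.9090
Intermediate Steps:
J(U, s) = 911 + s
3463788/(-1879797) + M(-187)/J(-388, 1908) = 3463788/(-1879797) - 187/(911 + 1908) = 3463788*(-1/1879797) - 187/2819 = -1154596/626599 - 187*1/2819 = -1154596/626599 - 187/2819 = -3371980137/1766382581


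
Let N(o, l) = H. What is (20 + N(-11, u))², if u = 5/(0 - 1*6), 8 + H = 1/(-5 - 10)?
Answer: 32041/225 ≈ 142.40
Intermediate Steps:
H = -121/15 (H = -8 + 1/(-5 - 10) = -8 + 1/(-15) = -8 - 1/15 = -121/15 ≈ -8.0667)
u = -⅚ (u = 5/(0 - 6) = 5/(-6) = 5*(-⅙) = -⅚ ≈ -0.83333)
N(o, l) = -121/15
(20 + N(-11, u))² = (20 - 121/15)² = (179/15)² = 32041/225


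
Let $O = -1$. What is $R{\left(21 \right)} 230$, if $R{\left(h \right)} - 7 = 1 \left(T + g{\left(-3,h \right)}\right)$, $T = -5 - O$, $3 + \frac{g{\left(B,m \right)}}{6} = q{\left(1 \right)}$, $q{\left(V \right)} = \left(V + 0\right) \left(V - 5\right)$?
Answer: $-8970$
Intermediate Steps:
$q{\left(V \right)} = V \left(-5 + V\right)$
$g{\left(B,m \right)} = -42$ ($g{\left(B,m \right)} = -18 + 6 \cdot 1 \left(-5 + 1\right) = -18 + 6 \cdot 1 \left(-4\right) = -18 + 6 \left(-4\right) = -18 - 24 = -42$)
$T = -4$ ($T = -5 - -1 = -5 + 1 = -4$)
$R{\left(h \right)} = -39$ ($R{\left(h \right)} = 7 + 1 \left(-4 - 42\right) = 7 + 1 \left(-46\right) = 7 - 46 = -39$)
$R{\left(21 \right)} 230 = \left(-39\right) 230 = -8970$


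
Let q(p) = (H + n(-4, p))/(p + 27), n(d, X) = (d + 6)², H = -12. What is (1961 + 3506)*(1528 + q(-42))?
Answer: 125347376/15 ≈ 8.3565e+6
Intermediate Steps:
n(d, X) = (6 + d)²
q(p) = -8/(27 + p) (q(p) = (-12 + (6 - 4)²)/(p + 27) = (-12 + 2²)/(27 + p) = (-12 + 4)/(27 + p) = -8/(27 + p))
(1961 + 3506)*(1528 + q(-42)) = (1961 + 3506)*(1528 - 8/(27 - 42)) = 5467*(1528 - 8/(-15)) = 5467*(1528 - 8*(-1/15)) = 5467*(1528 + 8/15) = 5467*(22928/15) = 125347376/15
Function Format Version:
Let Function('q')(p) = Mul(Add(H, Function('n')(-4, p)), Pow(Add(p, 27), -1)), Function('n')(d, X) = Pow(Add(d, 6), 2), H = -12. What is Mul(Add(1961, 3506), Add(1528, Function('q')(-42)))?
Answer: Rational(125347376, 15) ≈ 8.3565e+6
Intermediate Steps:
Function('n')(d, X) = Pow(Add(6, d), 2)
Function('q')(p) = Mul(-8, Pow(Add(27, p), -1)) (Function('q')(p) = Mul(Add(-12, Pow(Add(6, -4), 2)), Pow(Add(p, 27), -1)) = Mul(Add(-12, Pow(2, 2)), Pow(Add(27, p), -1)) = Mul(Add(-12, 4), Pow(Add(27, p), -1)) = Mul(-8, Pow(Add(27, p), -1)))
Mul(Add(1961, 3506), Add(1528, Function('q')(-42))) = Mul(Add(1961, 3506), Add(1528, Mul(-8, Pow(Add(27, -42), -1)))) = Mul(5467, Add(1528, Mul(-8, Pow(-15, -1)))) = Mul(5467, Add(1528, Mul(-8, Rational(-1, 15)))) = Mul(5467, Add(1528, Rational(8, 15))) = Mul(5467, Rational(22928, 15)) = Rational(125347376, 15)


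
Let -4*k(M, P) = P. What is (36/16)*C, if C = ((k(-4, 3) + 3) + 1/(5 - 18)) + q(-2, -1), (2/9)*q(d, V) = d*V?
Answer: 5229/208 ≈ 25.139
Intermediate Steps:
q(d, V) = 9*V*d/2 (q(d, V) = 9*(d*V)/2 = 9*(V*d)/2 = 9*V*d/2)
k(M, P) = -P/4
C = 581/52 (C = ((-¼*3 + 3) + 1/(5 - 18)) + (9/2)*(-1)*(-2) = ((-¾ + 3) + 1/(-13)) + 9 = (9/4 - 1/13) + 9 = 113/52 + 9 = 581/52 ≈ 11.173)
(36/16)*C = (36/16)*(581/52) = (36*(1/16))*(581/52) = (9/4)*(581/52) = 5229/208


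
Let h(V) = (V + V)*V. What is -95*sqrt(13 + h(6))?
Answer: -95*sqrt(85) ≈ -875.86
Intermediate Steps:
h(V) = 2*V**2 (h(V) = (2*V)*V = 2*V**2)
-95*sqrt(13 + h(6)) = -95*sqrt(13 + 2*6**2) = -95*sqrt(13 + 2*36) = -95*sqrt(13 + 72) = -95*sqrt(85)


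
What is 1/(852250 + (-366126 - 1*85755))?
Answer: 1/400369 ≈ 2.4977e-6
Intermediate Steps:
1/(852250 + (-366126 - 1*85755)) = 1/(852250 + (-366126 - 85755)) = 1/(852250 - 451881) = 1/400369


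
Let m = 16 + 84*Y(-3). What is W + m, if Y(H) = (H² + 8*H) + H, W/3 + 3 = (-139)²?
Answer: 56458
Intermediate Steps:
W = 57954 (W = -9 + 3*(-139)² = -9 + 3*19321 = -9 + 57963 = 57954)
Y(H) = H² + 9*H
m = -1496 (m = 16 + 84*(-3*(9 - 3)) = 16 + 84*(-3*6) = 16 + 84*(-18) = 16 - 1512 = -1496)
W + m = 57954 - 1496 = 56458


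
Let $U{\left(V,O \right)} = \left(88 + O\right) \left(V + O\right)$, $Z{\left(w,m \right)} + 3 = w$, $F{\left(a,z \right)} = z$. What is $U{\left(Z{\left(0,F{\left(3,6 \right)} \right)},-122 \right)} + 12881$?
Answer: $17131$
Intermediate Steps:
$Z{\left(w,m \right)} = -3 + w$
$U{\left(V,O \right)} = \left(88 + O\right) \left(O + V\right)$
$U{\left(Z{\left(0,F{\left(3,6 \right)} \right)},-122 \right)} + 12881 = \left(\left(-122\right)^{2} + 88 \left(-122\right) + 88 \left(-3 + 0\right) - 122 \left(-3 + 0\right)\right) + 12881 = \left(14884 - 10736 + 88 \left(-3\right) - -366\right) + 12881 = \left(14884 - 10736 - 264 + 366\right) + 12881 = 4250 + 12881 = 17131$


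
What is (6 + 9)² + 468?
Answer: 693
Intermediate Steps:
(6 + 9)² + 468 = 15² + 468 = 225 + 468 = 693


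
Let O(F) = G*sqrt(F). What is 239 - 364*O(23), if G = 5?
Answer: 239 - 1820*sqrt(23) ≈ -8489.4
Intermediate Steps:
O(F) = 5*sqrt(F)
239 - 364*O(23) = 239 - 1820*sqrt(23)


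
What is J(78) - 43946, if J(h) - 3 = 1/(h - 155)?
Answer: -3383612/77 ≈ -43943.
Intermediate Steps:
J(h) = 3 + 1/(-155 + h) (J(h) = 3 + 1/(h - 155) = 3 + 1/(-155 + h))
J(78) - 43946 = (-464 + 3*78)/(-155 + 78) - 43946 = (-464 + 234)/(-77) - 43946 = -1/77*(-230) - 43946 = 230/77 - 43946 = -3383612/77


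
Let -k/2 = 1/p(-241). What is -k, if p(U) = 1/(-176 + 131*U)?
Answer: -63494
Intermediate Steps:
k = 63494 (k = -2/(1/(-176 + 131*(-241))) = -2/(1/(-176 - 31571)) = -2/(1/(-31747)) = -2/(-1/31747) = -2*(-31747) = 63494)
-k = -1*63494 = -63494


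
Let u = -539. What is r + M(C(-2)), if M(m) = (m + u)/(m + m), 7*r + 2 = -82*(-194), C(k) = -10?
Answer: 321963/140 ≈ 2299.7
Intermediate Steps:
r = 15906/7 (r = -2/7 + (-82*(-194))/7 = -2/7 + (⅐)*15908 = -2/7 + 15908/7 = 15906/7 ≈ 2272.3)
M(m) = (-539 + m)/(2*m) (M(m) = (m - 539)/(m + m) = (-539 + m)/((2*m)) = (-539 + m)*(1/(2*m)) = (-539 + m)/(2*m))
r + M(C(-2)) = 15906/7 + (½)*(-539 - 10)/(-10) = 15906/7 + (½)*(-⅒)*(-549) = 15906/7 + 549/20 = 321963/140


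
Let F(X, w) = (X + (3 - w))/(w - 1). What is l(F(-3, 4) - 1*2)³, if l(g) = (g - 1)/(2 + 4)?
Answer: -2197/5832 ≈ -0.37671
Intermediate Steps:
F(X, w) = (3 + X - w)/(-1 + w)
l(g) = -⅙ + g/6 (l(g) = (-1 + g)/6 = (-1 + g)*(⅙) = -⅙ + g/6)
l(F(-3, 4) - 1*2)³ = (-⅙ + ((3 - 3 - 1*4)/(-1 + 4) - 1*2)/6)³ = (-⅙ + ((3 - 3 - 4)/3 - 2)/6)³ = (-⅙ + ((⅓)*(-4) - 2)/6)³ = (-⅙ + (-4/3 - 2)/6)³ = (-⅙ + (⅙)*(-10/3))³ = (-⅙ - 5/9)³ = (-13/18)³ = -2197/5832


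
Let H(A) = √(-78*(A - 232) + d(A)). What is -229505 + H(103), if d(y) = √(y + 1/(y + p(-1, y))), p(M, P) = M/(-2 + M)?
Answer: -229505 + √(966958200 + 310*√9899230)/310 ≈ -2.2940e+5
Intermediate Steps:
d(y) = √(y + 1/(⅓ + y)) (d(y) = √(y + 1/(y - 1/(-2 - 1))) = √(y + 1/(y - 1/(-3))) = √(y + 1/(y - 1*(-⅓))) = √(y + 1/(y + ⅓)) = √(y + 1/(⅓ + y)))
H(A) = √(18096 + √((3 + A*(1 + 3*A))/(1 + 3*A)) - 78*A) (H(A) = √(-78*(A - 232) + √((3 + A*(1 + 3*A))/(1 + 3*A))) = √(-78*(-232 + A) + √((3 + A*(1 + 3*A))/(1 + 3*A))) = √((18096 - 78*A) + √((3 + A*(1 + 3*A))/(1 + 3*A))) = √(18096 + √((3 + A*(1 + 3*A))/(1 + 3*A)) - 78*A))
-229505 + H(103) = -229505 + √(18096 + √((3 + 103*(1 + 3*103))/(1 + 3*103)) - 78*103) = -229505 + √(18096 + √((3 + 103*(1 + 309))/(1 + 309)) - 8034) = -229505 + √(18096 + √((3 + 103*310)/310) - 8034) = -229505 + √(18096 + √((3 + 31930)/310) - 8034) = -229505 + √(18096 + √((1/310)*31933) - 8034) = -229505 + √(18096 + √(31933/310) - 8034) = -229505 + √(18096 + √9899230/310 - 8034) = -229505 + √(10062 + √9899230/310)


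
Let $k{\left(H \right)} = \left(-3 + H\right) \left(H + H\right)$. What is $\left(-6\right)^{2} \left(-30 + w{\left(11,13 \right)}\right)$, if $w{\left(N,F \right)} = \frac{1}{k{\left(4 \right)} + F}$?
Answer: $- \frac{7548}{7} \approx -1078.3$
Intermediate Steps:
$k{\left(H \right)} = 2 H \left(-3 + H\right)$ ($k{\left(H \right)} = \left(-3 + H\right) 2 H = 2 H \left(-3 + H\right)$)
$w{\left(N,F \right)} = \frac{1}{8 + F}$ ($w{\left(N,F \right)} = \frac{1}{2 \cdot 4 \left(-3 + 4\right) + F} = \frac{1}{2 \cdot 4 \cdot 1 + F} = \frac{1}{8 + F}$)
$\left(-6\right)^{2} \left(-30 + w{\left(11,13 \right)}\right) = \left(-6\right)^{2} \left(-30 + \frac{1}{8 + 13}\right) = 36 \left(-30 + \frac{1}{21}\right) = 36 \left(- \frac{629}{21}\right) = - \frac{7548}{7}$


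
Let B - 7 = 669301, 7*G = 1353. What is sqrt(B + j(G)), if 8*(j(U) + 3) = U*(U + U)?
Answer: sqrt(133014389)/14 ≈ 823.80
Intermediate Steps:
G = 1353/7 (G = (1/7)*1353 = 1353/7 ≈ 193.29)
j(U) = -3 + U**2/4 (j(U) = -3 + (U*(U + U))/8 = -3 + (U*(2*U))/8 = -3 + (2*U**2)/8 = -3 + U**2/4)
B = 669308 (B = 7 + 669301 = 669308)
sqrt(B + j(G)) = sqrt(669308 + (-3 + (1353/7)**2/4)) = sqrt(669308 + (-3 + (1/4)*(1830609/49))) = sqrt(669308 + (-3 + 1830609/196)) = sqrt(669308 + 1830021/196) = sqrt(133014389/196) = sqrt(133014389)/14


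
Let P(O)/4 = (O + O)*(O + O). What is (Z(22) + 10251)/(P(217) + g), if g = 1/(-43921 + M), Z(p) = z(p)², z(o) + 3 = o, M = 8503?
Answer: 375855816/26684771231 ≈ 0.014085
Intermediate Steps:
z(o) = -3 + o
Z(p) = (-3 + p)²
g = -1/35418 (g = 1/(-43921 + 8503) = 1/(-35418) = -1/35418 ≈ -2.8234e-5)
P(O) = 16*O² (P(O) = 4*((O + O)*(O + O)) = 4*((2*O)*(2*O)) = 4*(4*O²) = 16*O²)
(Z(22) + 10251)/(P(217) + g) = ((-3 + 22)² + 10251)/(16*217² - 1/35418) = (19² + 10251)/(16*47089 - 1/35418) = (361 + 10251)/(753424 - 1/35418) = 10612/(26684771231/35418) = 10612*(35418/26684771231) = 375855816/26684771231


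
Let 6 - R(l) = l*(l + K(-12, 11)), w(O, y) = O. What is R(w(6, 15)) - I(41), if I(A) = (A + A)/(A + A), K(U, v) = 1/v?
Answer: -347/11 ≈ -31.545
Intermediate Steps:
R(l) = 6 - l*(1/11 + l) (R(l) = 6 - l*(l + 1/11) = 6 - l*(1/11 + l))
I(A) = 1 (I(A) = (2*A)/((2*A)) = (2*A)*(1/(2*A)) = 1)
R(w(6, 15)) - I(41) = (6 - 1*6² - 1/11*6) - 1*1 = (6 - 1*36 - 6/11) - 1 = (6 - 36 - 6/11) - 1 = -336/11 - 1 = -347/11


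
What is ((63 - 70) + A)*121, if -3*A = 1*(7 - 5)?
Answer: -2783/3 ≈ -927.67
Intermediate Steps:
A = -2/3 (A = -(7 - 5)/3 = -2/3 ≈ -0.66667)
((63 - 70) + A)*121 = ((63 - 70) - 2/3)*121 = (-7 - 2/3)*121 = -23/3*121 = -2783/3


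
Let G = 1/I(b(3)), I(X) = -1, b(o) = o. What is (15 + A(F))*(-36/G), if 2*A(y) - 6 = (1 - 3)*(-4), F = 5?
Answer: 792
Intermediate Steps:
G = -1 (G = 1/(-1) = -1)
A(y) = 7 (A(y) = 3 + ((1 - 3)*(-4))/2 = 3 + (-2*(-4))/2 = 3 + (1/2)*8 = 3 + 4 = 7)
(15 + A(F))*(-36/G) = (15 + 7)*(-36/(-1)) = 22*(-36*(-1)) = 22*36 = 792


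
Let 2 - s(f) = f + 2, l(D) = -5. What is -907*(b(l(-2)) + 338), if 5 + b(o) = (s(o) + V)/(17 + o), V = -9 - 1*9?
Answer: -3612581/12 ≈ -3.0105e+5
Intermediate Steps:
V = -18 (V = -9 - 9 = -18)
s(f) = -f (s(f) = 2 - (f + 2) = 2 - (2 + f) = 2 + (-2 - f) = -f)
b(o) = -5 + (-18 - o)/(17 + o) (b(o) = -5 + (-o - 18)/(17 + o) = -5 + (-18 - o)/(17 + o))
-907*(b(l(-2)) + 338) = -907*((-103 - 6*(-5))/(17 - 5) + 338) = -907*((-103 + 30)/12 + 338) = -907*((1/12)*(-73) + 338) = -907*(-73/12 + 338) = -907*3983/12 = -3612581/12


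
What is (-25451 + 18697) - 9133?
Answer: -15887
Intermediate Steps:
(-25451 + 18697) - 9133 = -6754 - 9133 = -15887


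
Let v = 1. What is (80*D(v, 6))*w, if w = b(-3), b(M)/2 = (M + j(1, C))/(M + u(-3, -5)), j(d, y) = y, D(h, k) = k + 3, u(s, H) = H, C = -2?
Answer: 900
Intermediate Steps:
D(h, k) = 3 + k
b(M) = 2*(-2 + M)/(-5 + M) (b(M) = 2*((M - 2)/(M - 5)) = 2*((-2 + M)/(-5 + M)) = 2*(-2 + M)/(-5 + M))
w = 5/4 (w = 2*(-2 - 3)/(-5 - 3) = 2*(-5)/(-8) = 2*(-1/8)*(-5) = 5/4 ≈ 1.2500)
(80*D(v, 6))*w = (80*(3 + 6))*(5/4) = (80*9)*(5/4) = 720*(5/4) = 900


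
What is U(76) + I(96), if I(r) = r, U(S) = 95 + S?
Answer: 267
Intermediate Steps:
U(76) + I(96) = (95 + 76) + 96 = 171 + 96 = 267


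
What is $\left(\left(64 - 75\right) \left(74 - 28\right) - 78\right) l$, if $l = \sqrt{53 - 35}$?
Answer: $- 1752 \sqrt{2} \approx -2477.7$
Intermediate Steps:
$l = 3 \sqrt{2}$ ($l = \sqrt{18} = 3 \sqrt{2} \approx 4.2426$)
$\left(\left(64 - 75\right) \left(74 - 28\right) - 78\right) l = \left(\left(64 - 75\right) \left(74 - 28\right) - 78\right) 3 \sqrt{2} = \left(\left(-11\right) 46 - 78\right) 3 \sqrt{2} = \left(-506 - 78\right) 3 \sqrt{2} = - 584 \cdot 3 \sqrt{2} = - 1752 \sqrt{2}$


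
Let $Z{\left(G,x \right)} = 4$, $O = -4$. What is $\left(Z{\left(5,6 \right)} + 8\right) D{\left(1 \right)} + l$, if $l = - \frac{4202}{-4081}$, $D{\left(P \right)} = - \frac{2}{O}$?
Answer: $\frac{2608}{371} \approx 7.0296$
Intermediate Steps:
$D{\left(P \right)} = \frac{1}{2}$ ($D{\left(P \right)} = - \frac{2}{-4} = \left(-2\right) \left(- \frac{1}{4}\right) = \frac{1}{2}$)
$l = \frac{382}{371}$ ($l = \left(-4202\right) \left(- \frac{1}{4081}\right) = \frac{382}{371} \approx 1.0296$)
$\left(Z{\left(5,6 \right)} + 8\right) D{\left(1 \right)} + l = \left(4 + 8\right) \frac{1}{2} + \frac{382}{371} = 12 \cdot \frac{1}{2} + \frac{382}{371} = 6 + \frac{382}{371} = \frac{2608}{371}$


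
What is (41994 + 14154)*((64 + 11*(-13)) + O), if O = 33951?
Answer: 1901845056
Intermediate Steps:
(41994 + 14154)*((64 + 11*(-13)) + O) = (41994 + 14154)*((64 + 11*(-13)) + 33951) = 56148*((64 - 143) + 33951) = 56148*(-79 + 33951) = 56148*33872 = 1901845056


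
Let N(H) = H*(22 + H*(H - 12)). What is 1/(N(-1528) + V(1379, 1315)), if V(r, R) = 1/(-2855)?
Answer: -2855/10265440786481 ≈ -2.7812e-10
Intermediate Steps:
N(H) = H*(22 + H*(-12 + H))
V(r, R) = -1/2855
1/(N(-1528) + V(1379, 1315)) = 1/(-1528*(22 + (-1528)**2 - 12*(-1528)) - 1/2855) = 1/(-1528*(22 + 2334784 + 18336) - 1/2855) = 1/(-1528*2353142 - 1/2855) = 1/(-3595600976 - 1/2855) = 1/(-10265440786481/2855) = -2855/10265440786481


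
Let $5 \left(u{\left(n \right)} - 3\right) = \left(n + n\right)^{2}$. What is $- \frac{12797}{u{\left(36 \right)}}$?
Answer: $- \frac{63985}{5199} \approx -12.307$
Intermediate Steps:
$u{\left(n \right)} = 3 + \frac{4 n^{2}}{5}$ ($u{\left(n \right)} = 3 + \frac{\left(n + n\right)^{2}}{5} = 3 + \frac{\left(2 n\right)^{2}}{5} = 3 + \frac{4 n^{2}}{5}$)
$- \frac{12797}{u{\left(36 \right)}} = - \frac{12797}{3 + \frac{4 \cdot 36^{2}}{5}} = - \frac{12797}{3 + \frac{4}{5} \cdot 1296} = - \frac{12797}{3 + \frac{5184}{5}} = - \frac{12797}{\frac{5199}{5}} = \left(-12797\right) \frac{5}{5199} = - \frac{63985}{5199}$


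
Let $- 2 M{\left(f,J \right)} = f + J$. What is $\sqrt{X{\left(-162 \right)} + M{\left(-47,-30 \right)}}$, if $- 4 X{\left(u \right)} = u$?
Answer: $\sqrt{79} \approx 8.8882$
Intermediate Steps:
$M{\left(f,J \right)} = - \frac{J}{2} - \frac{f}{2}$ ($M{\left(f,J \right)} = - \frac{f + J}{2} = - \frac{J + f}{2} = - \frac{J}{2} - \frac{f}{2}$)
$X{\left(u \right)} = - \frac{u}{4}$
$\sqrt{X{\left(-162 \right)} + M{\left(-47,-30 \right)}} = \sqrt{\left(- \frac{1}{4}\right) \left(-162\right) - - \frac{77}{2}} = \sqrt{\frac{81}{2} + \left(15 + \frac{47}{2}\right)} = \sqrt{\frac{81}{2} + \frac{77}{2}} = \sqrt{79}$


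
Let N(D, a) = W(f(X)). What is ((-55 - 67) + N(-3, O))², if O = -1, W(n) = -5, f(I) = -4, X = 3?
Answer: 16129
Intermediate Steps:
N(D, a) = -5
((-55 - 67) + N(-3, O))² = ((-55 - 67) - 5)² = (-122 - 5)² = (-127)² = 16129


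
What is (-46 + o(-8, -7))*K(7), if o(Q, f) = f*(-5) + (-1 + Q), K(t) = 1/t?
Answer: -20/7 ≈ -2.8571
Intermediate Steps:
o(Q, f) = -1 + Q - 5*f (o(Q, f) = -5*f + (-1 + Q) = -1 + Q - 5*f)
(-46 + o(-8, -7))*K(7) = (-46 + (-1 - 8 - 5*(-7)))/7 = (-46 + (-1 - 8 + 35))*(⅐) = (-46 + 26)*(⅐) = -20*⅐ = -20/7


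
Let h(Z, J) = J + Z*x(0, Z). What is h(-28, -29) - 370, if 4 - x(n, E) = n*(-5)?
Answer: -511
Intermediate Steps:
x(n, E) = 4 + 5*n (x(n, E) = 4 - n*(-5) = 4 - (-5)*n = 4 + 5*n)
h(Z, J) = J + 4*Z (h(Z, J) = J + Z*(4 + 5*0) = J + Z*(4 + 0) = J + Z*4 = J + 4*Z)
h(-28, -29) - 370 = (-29 + 4*(-28)) - 370 = (-29 - 112) - 370 = -141 - 370 = -511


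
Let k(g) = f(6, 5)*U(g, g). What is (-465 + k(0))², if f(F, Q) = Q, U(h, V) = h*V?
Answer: 216225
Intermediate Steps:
U(h, V) = V*h
k(g) = 5*g² (k(g) = 5*(g*g) = 5*g²)
(-465 + k(0))² = (-465 + 5*0²)² = (-465 + 5*0)² = (-465 + 0)² = (-465)² = 216225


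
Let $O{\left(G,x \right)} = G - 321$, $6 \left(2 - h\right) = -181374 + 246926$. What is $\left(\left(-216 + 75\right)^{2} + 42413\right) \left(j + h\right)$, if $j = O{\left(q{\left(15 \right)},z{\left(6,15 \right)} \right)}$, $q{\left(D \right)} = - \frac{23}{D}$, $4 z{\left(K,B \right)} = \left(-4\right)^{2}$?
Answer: $- \frac{10508250272}{15} \approx -7.0055 \cdot 10^{8}$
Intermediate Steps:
$z{\left(K,B \right)} = 4$ ($z{\left(K,B \right)} = \frac{\left(-4\right)^{2}}{4} = \frac{1}{4} \cdot 16 = 4$)
$h = - \frac{32770}{3}$ ($h = 2 - \frac{-181374 + 246926}{6} = 2 - \frac{32776}{3} = - \frac{32770}{3} \approx -10923.0$)
$O{\left(G,x \right)} = -321 + G$
$j = - \frac{4838}{15}$ ($j = -321 - \frac{23}{15} = - \frac{4838}{15} \approx -322.53$)
$\left(\left(-216 + 75\right)^{2} + 42413\right) \left(j + h\right) = \left(\left(-216 + 75\right)^{2} + 42413\right) \left(- \frac{4838}{15} - \frac{32770}{3}\right) = \left(\left(-141\right)^{2} + 42413\right) \left(- \frac{168688}{15}\right) = \left(19881 + 42413\right) \left(- \frac{168688}{15}\right) = 62294 \left(- \frac{168688}{15}\right) = - \frac{10508250272}{15}$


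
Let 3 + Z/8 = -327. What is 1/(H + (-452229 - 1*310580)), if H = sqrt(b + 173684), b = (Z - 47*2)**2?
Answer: -762809/581869922041 - 2*sqrt(1912110)/581869922041 ≈ -1.3157e-6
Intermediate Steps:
Z = -2640 (Z = -24 + 8*(-327) = -24 - 2616 = -2640)
b = 7474756 (b = (-2640 - 47*2)**2 = (-2640 - 94)**2 = (-2734)**2 = 7474756)
H = 2*sqrt(1912110) (H = sqrt(7474756 + 173684) = sqrt(7648440) = 2*sqrt(1912110) ≈ 2765.6)
1/(H + (-452229 - 1*310580)) = 1/(2*sqrt(1912110) + (-452229 - 1*310580)) = 1/(2*sqrt(1912110) + (-452229 - 310580)) = 1/(2*sqrt(1912110) - 762809) = 1/(-762809 + 2*sqrt(1912110))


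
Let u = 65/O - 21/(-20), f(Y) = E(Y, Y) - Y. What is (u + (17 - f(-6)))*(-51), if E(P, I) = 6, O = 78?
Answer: -7021/20 ≈ -351.05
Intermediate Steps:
f(Y) = 6 - Y
u = 113/60 (u = 65/78 - 21/(-20) = 65*(1/78) - 21*(-1/20) = ⅚ + 21/20 = 113/60 ≈ 1.8833)
(u + (17 - f(-6)))*(-51) = (113/60 + (17 - (6 - 1*(-6))))*(-51) = (113/60 + (17 - (6 + 6)))*(-51) = (113/60 + (17 - 1*12))*(-51) = (113/60 + (17 - 12))*(-51) = (113/60 + 5)*(-51) = (413/60)*(-51) = -7021/20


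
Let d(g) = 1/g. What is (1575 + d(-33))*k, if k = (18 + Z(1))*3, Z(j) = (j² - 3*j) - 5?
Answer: 51974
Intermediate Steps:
Z(j) = -5 + j² - 3*j
k = 33 (k = (18 + (-5 + 1² - 3*1))*3 = (18 + (-5 + 1 - 3))*3 = (18 - 7)*3 = 11*3 = 33)
(1575 + d(-33))*k = (1575 + 1/(-33))*33 = (1575 - 1/33)*33 = (51974/33)*33 = 51974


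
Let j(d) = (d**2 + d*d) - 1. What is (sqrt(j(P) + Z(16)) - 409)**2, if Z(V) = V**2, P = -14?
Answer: (409 - sqrt(647))**2 ≈ 1.4712e+5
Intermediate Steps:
j(d) = -1 + 2*d**2 (j(d) = (d**2 + d**2) - 1 = 2*d**2 - 1 = -1 + 2*d**2)
(sqrt(j(P) + Z(16)) - 409)**2 = (sqrt((-1 + 2*(-14)**2) + 16**2) - 409)**2 = (sqrt((-1 + 2*196) + 256) - 409)**2 = (sqrt((-1 + 392) + 256) - 409)**2 = (sqrt(391 + 256) - 409)**2 = (sqrt(647) - 409)**2 = (-409 + sqrt(647))**2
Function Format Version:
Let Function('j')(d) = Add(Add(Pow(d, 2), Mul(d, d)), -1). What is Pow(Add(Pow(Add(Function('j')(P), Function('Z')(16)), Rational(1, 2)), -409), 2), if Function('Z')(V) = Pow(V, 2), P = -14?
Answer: Pow(Add(409, Mul(-1, Pow(647, Rational(1, 2)))), 2) ≈ 1.4712e+5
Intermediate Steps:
Function('j')(d) = Add(-1, Mul(2, Pow(d, 2))) (Function('j')(d) = Add(Add(Pow(d, 2), Pow(d, 2)), -1) = Add(Mul(2, Pow(d, 2)), -1) = Add(-1, Mul(2, Pow(d, 2))))
Pow(Add(Pow(Add(Function('j')(P), Function('Z')(16)), Rational(1, 2)), -409), 2) = Pow(Add(Pow(Add(Add(-1, Mul(2, Pow(-14, 2))), Pow(16, 2)), Rational(1, 2)), -409), 2) = Pow(Add(Pow(Add(Add(-1, Mul(2, 196)), 256), Rational(1, 2)), -409), 2) = Pow(Add(Pow(Add(Add(-1, 392), 256), Rational(1, 2)), -409), 2) = Pow(Add(Pow(Add(391, 256), Rational(1, 2)), -409), 2) = Pow(Add(Pow(647, Rational(1, 2)), -409), 2) = Pow(Add(-409, Pow(647, Rational(1, 2))), 2)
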